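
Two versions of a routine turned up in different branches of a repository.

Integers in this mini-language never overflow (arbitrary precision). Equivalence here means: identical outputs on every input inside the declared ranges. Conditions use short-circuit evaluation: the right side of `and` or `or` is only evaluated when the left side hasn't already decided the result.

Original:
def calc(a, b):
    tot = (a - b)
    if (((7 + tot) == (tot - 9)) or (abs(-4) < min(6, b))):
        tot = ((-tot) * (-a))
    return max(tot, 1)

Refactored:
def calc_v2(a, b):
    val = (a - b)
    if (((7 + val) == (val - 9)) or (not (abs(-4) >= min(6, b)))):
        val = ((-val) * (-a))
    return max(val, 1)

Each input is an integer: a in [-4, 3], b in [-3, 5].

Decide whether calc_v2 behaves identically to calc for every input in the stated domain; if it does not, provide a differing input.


The two are interchangeable: comparison usage differs, plus local variable names differ, plus boolean connective usage differs, and every declared input agrees.
As a probe, take a=-1, b=-2: calc runs tot = 1; (((7 + tot) == (tot - 9)) or (abs(-4) < min(6, b))) -> false; return 1; calc_v2 runs val = 1; (((7 + val) == (val - 9)) or (not (abs(-4) >= min(6, b)))) -> false; return 1; both end at 1.
Every one of the 72 inputs gives matching results.
verdict: equivalent


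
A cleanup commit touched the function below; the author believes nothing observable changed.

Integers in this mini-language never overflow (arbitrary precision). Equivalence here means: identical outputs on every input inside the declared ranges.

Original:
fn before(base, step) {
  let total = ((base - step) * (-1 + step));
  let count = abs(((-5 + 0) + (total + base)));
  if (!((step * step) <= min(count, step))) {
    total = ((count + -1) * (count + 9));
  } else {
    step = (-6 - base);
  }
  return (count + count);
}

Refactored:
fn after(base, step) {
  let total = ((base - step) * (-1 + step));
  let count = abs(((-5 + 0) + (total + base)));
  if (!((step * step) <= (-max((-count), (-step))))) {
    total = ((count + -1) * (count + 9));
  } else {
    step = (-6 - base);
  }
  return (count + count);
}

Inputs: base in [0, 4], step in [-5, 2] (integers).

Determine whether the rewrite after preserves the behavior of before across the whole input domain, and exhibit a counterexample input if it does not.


Reading the diff, among the changes: min/max/abs usage differs.
Tracing base=4, step=-4: before: total = -40; count = 41; (!((step * step) <= min(count, step))) -> true; total = 2000; return 82 | after: total = -40; count = 41; (!((step * step) <= (-max((-count), (-step))))) -> true; total = 2000; return 82 — matching result 82.
Checked all 40 inputs in the declared domain: the outputs agree on every one.
verdict: equivalent


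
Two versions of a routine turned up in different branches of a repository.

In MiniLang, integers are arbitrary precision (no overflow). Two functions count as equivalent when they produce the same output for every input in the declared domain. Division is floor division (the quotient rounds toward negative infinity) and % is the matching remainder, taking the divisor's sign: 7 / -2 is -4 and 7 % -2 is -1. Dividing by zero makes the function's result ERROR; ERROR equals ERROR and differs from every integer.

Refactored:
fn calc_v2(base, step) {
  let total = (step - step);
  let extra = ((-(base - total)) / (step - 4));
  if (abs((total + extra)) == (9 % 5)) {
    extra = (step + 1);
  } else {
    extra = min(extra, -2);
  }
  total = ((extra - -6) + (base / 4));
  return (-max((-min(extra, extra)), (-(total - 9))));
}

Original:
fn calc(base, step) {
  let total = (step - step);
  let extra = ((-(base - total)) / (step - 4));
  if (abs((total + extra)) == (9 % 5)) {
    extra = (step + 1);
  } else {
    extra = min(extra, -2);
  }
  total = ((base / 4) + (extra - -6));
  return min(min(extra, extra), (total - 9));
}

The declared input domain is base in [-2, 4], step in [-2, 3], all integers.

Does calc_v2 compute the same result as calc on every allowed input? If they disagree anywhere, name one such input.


Reading the diff, among the changes: min/max/abs usage differs.
Spot check at base=2, step=-1 — calc: total becomes 0; next extra becomes 0; next (abs((total + extra)) == (9 % 5)) evaluates to false; next extra becomes -2; next total becomes 4; next final value -5. calc_v2: total becomes 0; next extra becomes 0; next (abs((total + extra)) == (9 % 5)) evaluates to false; next extra becomes -2; next total becomes 4; next final value -5. Both give -5.
Across all 42 domain points the two functions coincide.
verdict: equivalent


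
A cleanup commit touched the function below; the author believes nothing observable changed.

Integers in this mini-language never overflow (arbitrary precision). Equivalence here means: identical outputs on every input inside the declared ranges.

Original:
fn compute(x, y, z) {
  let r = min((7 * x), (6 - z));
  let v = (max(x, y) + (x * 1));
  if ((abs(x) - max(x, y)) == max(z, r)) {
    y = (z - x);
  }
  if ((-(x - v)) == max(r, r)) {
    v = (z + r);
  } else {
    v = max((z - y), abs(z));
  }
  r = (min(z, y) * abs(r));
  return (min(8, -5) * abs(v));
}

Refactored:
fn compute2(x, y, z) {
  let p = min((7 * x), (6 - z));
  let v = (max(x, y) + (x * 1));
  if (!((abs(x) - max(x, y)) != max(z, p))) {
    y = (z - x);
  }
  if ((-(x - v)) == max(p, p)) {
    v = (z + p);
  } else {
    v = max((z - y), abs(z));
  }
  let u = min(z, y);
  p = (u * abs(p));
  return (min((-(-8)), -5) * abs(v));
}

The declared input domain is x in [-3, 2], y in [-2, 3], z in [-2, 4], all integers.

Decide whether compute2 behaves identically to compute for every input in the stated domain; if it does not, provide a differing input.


Equivalent — the differences include statement counts differ; boolean connective usage differs; local variable names differ; comparison usage differs, yet no declared input distinguishes the two.
One worked example (x=-3, y=0, z=-2) — compute: r becomes -21; next v becomes -3; next ((abs(x) - max(x, y)) == max(z, r)) evaluates to false; next ((-(x - v)) == max(r, r)) evaluates to false; next v becomes 2; next r becomes -42; next final value -10; compute2: p becomes -21; next v becomes -3; next (!((abs(x) - max(x, y)) != max(z, p))) evaluates to false; next ((-(x - v)) == max(p, p)) evaluates to false; next v becomes 2; next u becomes -2; next p becomes -42; next final value -10; agreement on -10.
Sweeping the whole domain (252 inputs) finds no disagreement.
verdict: equivalent


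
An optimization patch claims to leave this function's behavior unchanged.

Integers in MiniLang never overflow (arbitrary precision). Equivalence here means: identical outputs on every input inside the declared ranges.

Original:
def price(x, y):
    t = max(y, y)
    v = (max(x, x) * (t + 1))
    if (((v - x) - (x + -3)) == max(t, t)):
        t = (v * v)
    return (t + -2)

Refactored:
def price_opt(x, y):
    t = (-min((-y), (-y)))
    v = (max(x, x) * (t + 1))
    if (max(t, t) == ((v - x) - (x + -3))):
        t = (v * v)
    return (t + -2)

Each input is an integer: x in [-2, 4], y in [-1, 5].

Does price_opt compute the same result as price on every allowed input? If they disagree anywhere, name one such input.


Reading the diff, among the changes: min/max/abs usage differs.
One worked example (x=3, y=0) — price: t := 0 | v := 3 | (((v - x) - (x + -3)) == max(t, t)): true | t := 9 | result 7; price_opt: t := 0 | v := 3 | (max(t, t) == ((v - x) - (x + -3))): true | t := 9 | result 7; agreement on 7.
Checked all 49 inputs in the declared domain: the outputs agree on every one.
verdict: equivalent


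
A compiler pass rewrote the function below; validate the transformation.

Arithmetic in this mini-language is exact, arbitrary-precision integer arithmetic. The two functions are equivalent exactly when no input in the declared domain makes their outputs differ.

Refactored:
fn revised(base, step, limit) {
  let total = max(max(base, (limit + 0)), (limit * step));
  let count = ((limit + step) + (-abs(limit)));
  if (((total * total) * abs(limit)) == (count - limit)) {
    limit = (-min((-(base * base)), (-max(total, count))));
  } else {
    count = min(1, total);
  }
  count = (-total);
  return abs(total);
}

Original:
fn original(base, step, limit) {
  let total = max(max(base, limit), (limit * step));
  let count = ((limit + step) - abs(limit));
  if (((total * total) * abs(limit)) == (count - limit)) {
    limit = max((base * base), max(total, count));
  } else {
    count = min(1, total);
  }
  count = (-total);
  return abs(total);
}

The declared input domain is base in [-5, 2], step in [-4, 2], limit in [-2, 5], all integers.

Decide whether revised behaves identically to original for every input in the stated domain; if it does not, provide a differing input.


The two versions differ — the changes include constant usage differs; and arithmetic usage differs; and min/max/abs usage differs.
One worked example (base=-1, step=-3, limit=2) — original: total becomes 2; next count becomes -3; next (((total * total) * abs(limit)) == (count - limit)) evaluates to false; next count becomes 1; next count becomes -2; next final value 2; revised: total becomes 2; next count becomes -3; next (((total * total) * abs(limit)) == (count - limit)) evaluates to false; next count becomes 1; next count becomes -2; next final value 2; agreement on 2.
An exhaustive pass over the 448 declared inputs shows identical outputs.
verdict: equivalent


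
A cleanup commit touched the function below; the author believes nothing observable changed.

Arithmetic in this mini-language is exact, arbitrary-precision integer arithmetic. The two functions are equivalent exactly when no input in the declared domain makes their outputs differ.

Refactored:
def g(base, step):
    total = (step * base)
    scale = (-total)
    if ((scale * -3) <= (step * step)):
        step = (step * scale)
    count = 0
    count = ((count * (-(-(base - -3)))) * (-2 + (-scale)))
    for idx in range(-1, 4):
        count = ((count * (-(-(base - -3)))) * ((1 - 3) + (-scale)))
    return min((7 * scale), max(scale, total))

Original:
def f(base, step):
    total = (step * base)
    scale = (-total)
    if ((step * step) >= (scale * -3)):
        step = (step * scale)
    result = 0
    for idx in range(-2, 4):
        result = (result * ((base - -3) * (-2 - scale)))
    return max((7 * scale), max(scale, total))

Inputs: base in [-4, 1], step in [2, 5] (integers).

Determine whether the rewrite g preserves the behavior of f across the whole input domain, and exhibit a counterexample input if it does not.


Take base=-4, step=2.
f: total := -8 | scale := 8 | ((step * step) >= (scale * -3)): true | step := 16 | result := 0 | iter idx=-2: | result := 0 | iter idx=-1: | result := 0 | iter idx=0: | result := 0 | iter idx=1: | result := 0 | iter idx=2: | result := 0 | iter idx=3: | result := 0 | result 56
g: total := -8 | scale := 8 | ((scale * -3) <= (step * step)): true | step := 16 | count := 0 | count := 0 | iter idx=-1: | count := 0 | iter idx=0: | count := 0 | iter idx=1: | count := 0 | iter idx=2: | count := 0 | iter idx=3: | count := 0 | result 8
56 vs 8 — the two versions disagree here.
verdict: not equivalent; witness: base=-4, step=2


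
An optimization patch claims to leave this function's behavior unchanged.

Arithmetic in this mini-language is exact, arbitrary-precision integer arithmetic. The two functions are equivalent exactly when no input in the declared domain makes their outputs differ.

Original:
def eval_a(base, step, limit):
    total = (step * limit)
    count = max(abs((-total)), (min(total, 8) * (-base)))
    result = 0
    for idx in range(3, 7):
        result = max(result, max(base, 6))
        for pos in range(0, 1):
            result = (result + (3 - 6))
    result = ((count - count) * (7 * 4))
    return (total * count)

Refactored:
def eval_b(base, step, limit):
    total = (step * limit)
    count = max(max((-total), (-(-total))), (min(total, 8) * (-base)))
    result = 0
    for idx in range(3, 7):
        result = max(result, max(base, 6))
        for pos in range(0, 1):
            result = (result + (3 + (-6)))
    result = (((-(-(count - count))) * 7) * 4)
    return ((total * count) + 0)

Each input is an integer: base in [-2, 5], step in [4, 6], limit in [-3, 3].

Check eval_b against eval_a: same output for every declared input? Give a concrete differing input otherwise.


This is a faithful refactor — arithmetic usage differs, and min/max/abs usage differs, and constant usage differs, but the computed results match everywhere.
One worked example (base=4, step=5, limit=0) — eval_a: total := 0 | count := 0 | result := 0 | iter idx=3: | result := 6 | iter pos=0: | result := 3 | iter idx=4: | result := 6 | iter pos=0: | result := 3 | iter idx=5: | result := 6 | iter pos=0: | result := 3 | iter idx=6: | result := 6 | iter pos=0: | result := 3 | result := 0 | result 0; eval_b: total := 0 | count := 0 | result := 0 | iter idx=3: | result := 6 | iter pos=0: | result := 3 | iter idx=4: | result := 6 | iter pos=0: | result := 3 | iter idx=5: | result := 6 | iter pos=0: | result := 3 | iter idx=6: | result := 6 | iter pos=0: | result := 3 | result := 0 | result 0; agreement on 0.
Every one of the 168 inputs gives matching results.
verdict: equivalent


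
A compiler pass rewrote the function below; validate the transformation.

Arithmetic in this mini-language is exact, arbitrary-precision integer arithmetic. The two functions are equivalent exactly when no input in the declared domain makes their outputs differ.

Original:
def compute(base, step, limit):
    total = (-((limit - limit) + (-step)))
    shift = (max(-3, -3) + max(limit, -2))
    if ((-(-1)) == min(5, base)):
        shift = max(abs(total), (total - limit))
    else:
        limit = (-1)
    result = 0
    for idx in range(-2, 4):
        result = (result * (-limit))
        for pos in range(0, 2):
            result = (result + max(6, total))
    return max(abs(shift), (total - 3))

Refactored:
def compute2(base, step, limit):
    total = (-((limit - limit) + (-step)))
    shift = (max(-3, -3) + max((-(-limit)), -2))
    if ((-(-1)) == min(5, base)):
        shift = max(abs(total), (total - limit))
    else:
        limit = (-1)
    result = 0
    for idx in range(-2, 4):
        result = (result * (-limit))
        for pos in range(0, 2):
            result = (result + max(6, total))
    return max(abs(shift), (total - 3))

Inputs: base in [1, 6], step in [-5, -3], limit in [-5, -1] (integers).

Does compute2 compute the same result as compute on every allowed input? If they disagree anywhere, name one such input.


Although same computation, different form, 90/90 inputs agree.
verdict: equivalent


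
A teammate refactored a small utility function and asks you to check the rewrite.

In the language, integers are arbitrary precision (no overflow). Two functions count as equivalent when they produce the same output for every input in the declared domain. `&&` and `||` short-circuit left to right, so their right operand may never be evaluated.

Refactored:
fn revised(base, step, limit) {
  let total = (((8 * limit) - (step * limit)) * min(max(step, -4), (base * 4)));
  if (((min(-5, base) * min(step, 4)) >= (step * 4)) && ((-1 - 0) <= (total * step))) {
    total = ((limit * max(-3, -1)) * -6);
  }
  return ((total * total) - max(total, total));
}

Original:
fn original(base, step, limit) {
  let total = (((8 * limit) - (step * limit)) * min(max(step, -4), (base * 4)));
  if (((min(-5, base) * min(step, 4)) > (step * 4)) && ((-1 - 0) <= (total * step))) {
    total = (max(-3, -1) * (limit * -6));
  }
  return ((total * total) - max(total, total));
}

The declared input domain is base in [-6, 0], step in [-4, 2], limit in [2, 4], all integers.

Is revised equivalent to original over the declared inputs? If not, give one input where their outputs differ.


On input base=-6, step=0, limit=2, original returns 147840 while revised returns 132.
verdict: not equivalent; witness: base=-6, step=0, limit=2


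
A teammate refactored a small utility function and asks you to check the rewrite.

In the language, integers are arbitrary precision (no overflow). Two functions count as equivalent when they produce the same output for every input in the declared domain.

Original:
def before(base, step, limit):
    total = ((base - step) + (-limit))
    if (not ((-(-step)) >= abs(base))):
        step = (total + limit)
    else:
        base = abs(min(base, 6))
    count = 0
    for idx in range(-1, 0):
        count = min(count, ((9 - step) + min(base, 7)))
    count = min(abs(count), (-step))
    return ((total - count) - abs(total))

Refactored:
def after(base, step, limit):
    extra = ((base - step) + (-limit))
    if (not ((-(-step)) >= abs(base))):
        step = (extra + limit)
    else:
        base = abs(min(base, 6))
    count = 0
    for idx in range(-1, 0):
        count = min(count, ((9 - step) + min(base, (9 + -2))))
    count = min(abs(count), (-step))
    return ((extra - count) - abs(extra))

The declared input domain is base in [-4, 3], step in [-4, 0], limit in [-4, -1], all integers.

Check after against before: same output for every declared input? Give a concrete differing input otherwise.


The two versions differ — the changes include local variable names differ, and arithmetic usage differs, and constant usage differs.
Spot check at base=2, step=-3, limit=-1 — before: total = 6; (not ((-(-step)) >= abs(base))) -> true; step = 5; count = 0; [idx=-1]; count = 0; count = -5; return 5. after: extra = 6; (not ((-(-step)) >= abs(base))) -> true; step = 5; count = 0; [idx=-1]; count = 0; count = -5; return 5. Both give 5.
Checked all 160 inputs in the declared domain: the outputs agree on every one.
verdict: equivalent


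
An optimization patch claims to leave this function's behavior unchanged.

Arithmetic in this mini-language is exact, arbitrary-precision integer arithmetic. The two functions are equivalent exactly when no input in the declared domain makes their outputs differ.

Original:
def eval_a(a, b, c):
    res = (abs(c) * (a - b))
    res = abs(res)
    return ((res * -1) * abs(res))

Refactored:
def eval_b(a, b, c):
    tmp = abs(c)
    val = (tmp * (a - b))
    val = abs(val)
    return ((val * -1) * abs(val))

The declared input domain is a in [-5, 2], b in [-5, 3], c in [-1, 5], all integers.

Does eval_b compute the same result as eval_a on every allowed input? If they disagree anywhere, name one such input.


The two are interchangeable: local variable names differ, and statement counts differ, and every declared input agrees.
Tracing a=-1, b=-3, c=4: eval_a: res=8, then res=8, then returns -64 | eval_b: tmp=4, then val=8, then val=8, then returns -64 — matching result -64.
Checked all 504 inputs in the declared domain: the outputs agree on every one.
verdict: equivalent


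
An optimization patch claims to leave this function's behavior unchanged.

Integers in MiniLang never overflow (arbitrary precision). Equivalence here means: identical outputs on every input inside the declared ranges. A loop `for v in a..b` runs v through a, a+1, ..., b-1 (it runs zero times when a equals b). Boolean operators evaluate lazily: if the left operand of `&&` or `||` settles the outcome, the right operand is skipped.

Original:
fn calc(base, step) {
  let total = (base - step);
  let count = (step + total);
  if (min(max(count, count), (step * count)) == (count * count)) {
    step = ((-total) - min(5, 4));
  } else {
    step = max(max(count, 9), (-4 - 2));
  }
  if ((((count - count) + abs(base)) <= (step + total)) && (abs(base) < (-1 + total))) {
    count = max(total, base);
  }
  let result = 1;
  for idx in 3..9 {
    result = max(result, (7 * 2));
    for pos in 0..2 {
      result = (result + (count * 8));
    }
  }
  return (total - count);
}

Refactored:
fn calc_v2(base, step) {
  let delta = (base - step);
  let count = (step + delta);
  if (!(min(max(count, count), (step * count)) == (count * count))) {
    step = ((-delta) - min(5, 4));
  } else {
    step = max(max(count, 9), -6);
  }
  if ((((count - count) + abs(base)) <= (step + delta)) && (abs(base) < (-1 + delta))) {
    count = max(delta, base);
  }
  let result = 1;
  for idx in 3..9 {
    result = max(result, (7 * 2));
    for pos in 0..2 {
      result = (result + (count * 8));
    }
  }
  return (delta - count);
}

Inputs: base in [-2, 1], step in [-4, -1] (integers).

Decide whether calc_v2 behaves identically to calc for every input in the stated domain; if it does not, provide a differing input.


At base=-1, step=-4: calc gives 0, calc_v2 gives 4.
verdict: not equivalent; witness: base=-1, step=-4


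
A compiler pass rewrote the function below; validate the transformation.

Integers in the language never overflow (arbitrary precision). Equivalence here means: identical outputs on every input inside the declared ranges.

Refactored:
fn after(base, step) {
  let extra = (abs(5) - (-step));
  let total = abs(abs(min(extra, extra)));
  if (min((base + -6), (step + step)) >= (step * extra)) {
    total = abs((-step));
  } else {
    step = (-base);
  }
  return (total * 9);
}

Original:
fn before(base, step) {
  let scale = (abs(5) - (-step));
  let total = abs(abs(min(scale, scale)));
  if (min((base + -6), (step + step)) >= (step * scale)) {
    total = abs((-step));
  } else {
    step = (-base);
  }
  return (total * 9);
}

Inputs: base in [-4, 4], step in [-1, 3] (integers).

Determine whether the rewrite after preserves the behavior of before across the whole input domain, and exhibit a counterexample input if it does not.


The two are interchangeable: local variable names differ, and every declared input agrees.
As a probe, take base=2, step=0: before runs scale=5, then total=5, then (min((base + -6), (step + step)) >= (step * scale)) is false, then step=-2, then returns 45; after runs extra=5, then total=5, then (min((base + -6), (step + step)) >= (step * extra)) is false, then step=-2, then returns 45; both end at 45.
Checked all 45 inputs in the declared domain: the outputs agree on every one.
verdict: equivalent


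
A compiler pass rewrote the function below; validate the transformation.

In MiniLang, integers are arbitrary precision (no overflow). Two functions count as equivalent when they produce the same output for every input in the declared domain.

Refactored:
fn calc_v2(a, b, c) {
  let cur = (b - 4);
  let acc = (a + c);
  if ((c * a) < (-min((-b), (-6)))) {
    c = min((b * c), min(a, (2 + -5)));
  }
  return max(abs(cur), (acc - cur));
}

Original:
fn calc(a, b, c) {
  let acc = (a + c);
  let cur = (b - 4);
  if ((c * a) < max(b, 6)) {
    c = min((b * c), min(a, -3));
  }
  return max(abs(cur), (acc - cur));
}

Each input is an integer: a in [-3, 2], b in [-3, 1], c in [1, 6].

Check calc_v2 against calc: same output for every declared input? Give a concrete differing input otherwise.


Differences: constant usage differs; also arithmetic usage differs; also min/max/abs usage differs — yet all 180 inputs agree.
verdict: equivalent


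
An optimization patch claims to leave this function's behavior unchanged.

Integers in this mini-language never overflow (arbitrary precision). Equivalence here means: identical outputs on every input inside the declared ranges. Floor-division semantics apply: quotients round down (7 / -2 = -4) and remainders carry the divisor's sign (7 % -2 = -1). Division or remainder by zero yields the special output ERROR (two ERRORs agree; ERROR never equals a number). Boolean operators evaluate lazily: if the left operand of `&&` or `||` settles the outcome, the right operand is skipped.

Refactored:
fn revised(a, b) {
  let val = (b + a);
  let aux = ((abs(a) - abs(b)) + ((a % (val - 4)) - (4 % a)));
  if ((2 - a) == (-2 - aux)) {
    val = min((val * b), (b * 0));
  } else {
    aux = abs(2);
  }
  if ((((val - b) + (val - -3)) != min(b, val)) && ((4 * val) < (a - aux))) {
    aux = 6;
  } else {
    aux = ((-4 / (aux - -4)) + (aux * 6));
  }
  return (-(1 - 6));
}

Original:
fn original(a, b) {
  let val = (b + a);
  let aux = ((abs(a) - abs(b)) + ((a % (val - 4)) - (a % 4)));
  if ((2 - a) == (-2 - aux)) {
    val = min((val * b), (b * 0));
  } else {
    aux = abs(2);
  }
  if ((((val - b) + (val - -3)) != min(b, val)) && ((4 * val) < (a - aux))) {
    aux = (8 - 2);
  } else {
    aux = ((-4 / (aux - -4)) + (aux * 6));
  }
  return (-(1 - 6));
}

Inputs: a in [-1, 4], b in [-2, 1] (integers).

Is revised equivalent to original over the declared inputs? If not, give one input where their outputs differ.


a=0, b=-2 yields 5 from original but ERROR from revised.
verdict: not equivalent; witness: a=0, b=-2


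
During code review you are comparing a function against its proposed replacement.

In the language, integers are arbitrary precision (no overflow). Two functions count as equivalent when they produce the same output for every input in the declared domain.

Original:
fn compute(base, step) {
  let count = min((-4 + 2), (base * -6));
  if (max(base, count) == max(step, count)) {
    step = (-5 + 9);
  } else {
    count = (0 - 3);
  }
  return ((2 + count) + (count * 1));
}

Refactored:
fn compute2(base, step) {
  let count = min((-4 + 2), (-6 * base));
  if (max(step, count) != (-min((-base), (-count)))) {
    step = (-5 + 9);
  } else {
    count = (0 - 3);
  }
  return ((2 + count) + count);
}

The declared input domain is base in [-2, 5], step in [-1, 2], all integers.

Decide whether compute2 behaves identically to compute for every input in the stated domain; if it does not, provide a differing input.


These are not equivalent — on base=-2, step=-1 the outputs split (-4 vs -2).
compute: count becomes -2; next (max(base, count) == max(step, count)) evaluates to false; next count becomes -3; next final value -4
compute2: count becomes -2; next (max(step, count) != (-min((-base), (-count)))) evaluates to true; next step becomes 4; next final value -2
verdict: not equivalent; witness: base=-2, step=-1


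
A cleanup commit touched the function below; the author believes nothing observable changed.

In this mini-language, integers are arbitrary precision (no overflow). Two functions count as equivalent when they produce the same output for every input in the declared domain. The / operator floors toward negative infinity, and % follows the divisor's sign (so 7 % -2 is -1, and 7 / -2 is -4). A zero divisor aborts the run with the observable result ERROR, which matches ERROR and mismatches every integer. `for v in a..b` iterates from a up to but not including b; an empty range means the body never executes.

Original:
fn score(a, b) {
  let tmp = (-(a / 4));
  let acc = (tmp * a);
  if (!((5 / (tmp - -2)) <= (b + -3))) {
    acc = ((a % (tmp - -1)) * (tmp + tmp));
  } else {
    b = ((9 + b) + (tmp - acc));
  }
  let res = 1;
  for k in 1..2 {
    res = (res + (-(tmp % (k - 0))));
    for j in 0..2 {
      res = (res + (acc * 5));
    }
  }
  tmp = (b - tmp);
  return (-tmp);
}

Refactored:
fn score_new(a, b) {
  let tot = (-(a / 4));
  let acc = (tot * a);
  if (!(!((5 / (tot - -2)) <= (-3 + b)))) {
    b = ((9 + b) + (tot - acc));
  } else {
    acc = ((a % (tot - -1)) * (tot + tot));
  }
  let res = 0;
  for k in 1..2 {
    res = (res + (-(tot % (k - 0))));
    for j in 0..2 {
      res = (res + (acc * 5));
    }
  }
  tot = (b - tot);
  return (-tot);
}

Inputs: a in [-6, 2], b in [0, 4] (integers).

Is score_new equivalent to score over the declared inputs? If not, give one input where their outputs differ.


The one real change (`1` became `0`) has no effect anywhere in the declared ranges.
Tracing a=0, b=0: score: tmp := 0 | acc := 0 | (!((5 / (tmp - -2)) <= (b + -3))): true | acc := 0 | res := 1 | iter k=1: | res := 1 | iter j=0: | res := 1 | iter j=1: | res := 1 | tmp := 0 | result 0 | score_new: tot := 0 | acc := 0 | (!(!((5 / (tot - -2)) <= (-3 + b)))): false | acc := 0 | res := 0 | iter k=1: | res := 0 | iter j=0: | res := 0 | iter j=1: | res := 0 | tot := 0 | result 0 — matching result 0.
An exhaustive pass over the 45 declared inputs shows identical outputs.
verdict: equivalent


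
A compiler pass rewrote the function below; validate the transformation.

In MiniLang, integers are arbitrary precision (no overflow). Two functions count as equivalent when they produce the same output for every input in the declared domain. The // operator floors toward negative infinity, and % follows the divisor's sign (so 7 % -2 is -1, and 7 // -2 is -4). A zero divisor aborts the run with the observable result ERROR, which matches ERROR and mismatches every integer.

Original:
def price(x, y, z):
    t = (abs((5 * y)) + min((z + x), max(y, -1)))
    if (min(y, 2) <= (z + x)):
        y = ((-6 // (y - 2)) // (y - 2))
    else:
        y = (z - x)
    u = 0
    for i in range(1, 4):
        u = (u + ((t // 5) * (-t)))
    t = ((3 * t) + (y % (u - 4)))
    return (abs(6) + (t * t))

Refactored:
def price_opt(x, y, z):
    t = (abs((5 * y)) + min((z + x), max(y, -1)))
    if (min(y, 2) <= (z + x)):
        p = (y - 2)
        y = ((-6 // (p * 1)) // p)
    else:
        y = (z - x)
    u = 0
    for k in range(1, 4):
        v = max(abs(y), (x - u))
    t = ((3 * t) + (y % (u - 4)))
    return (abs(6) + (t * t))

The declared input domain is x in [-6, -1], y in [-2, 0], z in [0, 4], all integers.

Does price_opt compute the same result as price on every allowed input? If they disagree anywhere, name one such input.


Not equivalent: x=-6, y=-2, z=1 separates them (15 vs 202).
price: t becomes 5; next (min(y, 2) <= (z + x)) evaluates to false; next y becomes 7; next u becomes 0; next at i=1:; next u becomes -5; next at i=2:; next u becomes -10; next at i=3:; next u becomes -15; next t becomes 3; next final value 15
price_opt: t becomes 5; next (min(y, 2) <= (z + x)) evaluates to false; next y becomes 7; next u becomes 0; next at k=1:; next v becomes 7; next at k=2:; next v becomes 7; next at k=3:; next v becomes 7; next t becomes 14; next final value 202
verdict: not equivalent; witness: x=-6, y=-2, z=1


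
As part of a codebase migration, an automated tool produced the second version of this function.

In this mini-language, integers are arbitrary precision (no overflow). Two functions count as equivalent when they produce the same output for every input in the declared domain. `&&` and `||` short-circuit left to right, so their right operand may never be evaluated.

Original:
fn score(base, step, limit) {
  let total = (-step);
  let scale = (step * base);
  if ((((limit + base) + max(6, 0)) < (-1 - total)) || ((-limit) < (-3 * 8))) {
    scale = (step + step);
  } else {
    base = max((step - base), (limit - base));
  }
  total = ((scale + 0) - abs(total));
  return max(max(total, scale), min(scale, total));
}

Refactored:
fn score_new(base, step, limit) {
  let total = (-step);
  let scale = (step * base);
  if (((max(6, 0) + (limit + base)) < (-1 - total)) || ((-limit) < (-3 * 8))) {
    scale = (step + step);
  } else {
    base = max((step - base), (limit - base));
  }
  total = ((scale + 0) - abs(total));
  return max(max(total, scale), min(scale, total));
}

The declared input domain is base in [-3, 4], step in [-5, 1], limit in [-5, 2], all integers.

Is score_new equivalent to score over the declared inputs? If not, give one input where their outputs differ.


Behavior is preserved: although same computation, different form, the outputs never diverge.
As a probe, take base=0, step=-4, limit=-2: score runs total := 4 | scale := 0 | ((((limit + base) + max(6, 0)) < (-1 - total)) || ((-limit) < (-3 * 8))): false | base := -2 | total := -4 | result 0; score_new runs total := 4 | scale := 0 | (((max(6, 0) + (limit + base)) < (-1 - total)) || ((-limit) < (-3 * 8))): false | base := -2 | total := -4 | result 0; both end at 0.
Every one of the 448 inputs gives matching results.
verdict: equivalent


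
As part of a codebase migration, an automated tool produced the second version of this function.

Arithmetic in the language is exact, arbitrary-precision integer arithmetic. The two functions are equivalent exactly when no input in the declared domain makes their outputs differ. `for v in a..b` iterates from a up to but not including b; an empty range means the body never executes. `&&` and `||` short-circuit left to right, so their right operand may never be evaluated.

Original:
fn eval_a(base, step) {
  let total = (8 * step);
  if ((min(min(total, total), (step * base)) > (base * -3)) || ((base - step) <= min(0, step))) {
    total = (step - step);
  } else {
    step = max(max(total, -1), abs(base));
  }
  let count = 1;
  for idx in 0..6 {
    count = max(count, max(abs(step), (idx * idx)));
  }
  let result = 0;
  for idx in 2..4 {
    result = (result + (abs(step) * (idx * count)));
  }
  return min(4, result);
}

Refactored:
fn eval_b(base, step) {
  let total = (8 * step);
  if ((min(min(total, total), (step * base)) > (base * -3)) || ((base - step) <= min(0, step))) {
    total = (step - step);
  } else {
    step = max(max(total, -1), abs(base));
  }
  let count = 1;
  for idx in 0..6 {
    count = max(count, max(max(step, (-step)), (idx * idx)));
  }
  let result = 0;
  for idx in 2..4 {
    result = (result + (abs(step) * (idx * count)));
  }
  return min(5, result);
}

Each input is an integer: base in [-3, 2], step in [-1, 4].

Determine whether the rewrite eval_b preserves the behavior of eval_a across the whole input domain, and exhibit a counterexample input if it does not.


base=-3, step=-1 yields 4 from eval_a but 5 from eval_b.
verdict: not equivalent; witness: base=-3, step=-1


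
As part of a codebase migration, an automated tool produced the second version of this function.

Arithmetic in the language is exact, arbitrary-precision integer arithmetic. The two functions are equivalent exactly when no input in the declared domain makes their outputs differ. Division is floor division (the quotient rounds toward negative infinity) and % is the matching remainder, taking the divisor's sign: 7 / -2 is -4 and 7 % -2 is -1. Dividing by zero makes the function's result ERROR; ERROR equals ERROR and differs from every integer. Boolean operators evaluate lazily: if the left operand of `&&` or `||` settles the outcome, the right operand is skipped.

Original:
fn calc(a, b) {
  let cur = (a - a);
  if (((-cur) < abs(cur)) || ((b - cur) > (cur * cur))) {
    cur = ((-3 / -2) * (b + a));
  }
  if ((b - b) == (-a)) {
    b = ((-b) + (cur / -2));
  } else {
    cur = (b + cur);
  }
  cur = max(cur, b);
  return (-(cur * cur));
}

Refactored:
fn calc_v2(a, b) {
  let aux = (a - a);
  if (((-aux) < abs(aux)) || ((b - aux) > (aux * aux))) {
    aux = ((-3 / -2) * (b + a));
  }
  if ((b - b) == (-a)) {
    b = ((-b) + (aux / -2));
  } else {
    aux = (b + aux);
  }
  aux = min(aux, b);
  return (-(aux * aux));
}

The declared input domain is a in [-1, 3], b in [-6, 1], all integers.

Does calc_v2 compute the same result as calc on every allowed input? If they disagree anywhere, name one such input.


There is a counterexample at a=0, b=-6: -36 on one side, 0 on the other.
calc: cur=0, then (((-cur) < abs(cur)) || ((b - cur) > (cur * cur))) is false, then ((b - b) == (-a)) is true, then b=6, then cur=6, then returns -36
calc_v2: aux=0, then (((-aux) < abs(aux)) || ((b - aux) > (aux * aux))) is false, then ((b - b) == (-a)) is true, then b=6, then aux=0, then returns 0
verdict: not equivalent; witness: a=0, b=-6


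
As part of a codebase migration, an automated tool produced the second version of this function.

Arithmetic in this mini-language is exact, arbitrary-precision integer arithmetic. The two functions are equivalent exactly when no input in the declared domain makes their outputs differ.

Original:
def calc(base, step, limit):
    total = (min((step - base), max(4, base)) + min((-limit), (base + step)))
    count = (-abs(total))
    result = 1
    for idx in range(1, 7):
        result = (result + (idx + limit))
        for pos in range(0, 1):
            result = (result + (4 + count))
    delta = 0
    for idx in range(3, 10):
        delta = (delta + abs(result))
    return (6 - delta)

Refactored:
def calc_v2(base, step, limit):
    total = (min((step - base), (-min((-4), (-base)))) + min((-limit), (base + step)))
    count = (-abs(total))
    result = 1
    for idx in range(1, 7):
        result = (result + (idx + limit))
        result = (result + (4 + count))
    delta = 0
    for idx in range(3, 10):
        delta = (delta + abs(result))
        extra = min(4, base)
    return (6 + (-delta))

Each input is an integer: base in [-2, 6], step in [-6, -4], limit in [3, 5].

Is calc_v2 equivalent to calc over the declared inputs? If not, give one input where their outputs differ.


The two are interchangeable: local variable names differ, arithmetic usage differs, loop structure differs, constant usage differs, min/max/abs usage differs, and every declared input agrees.
Tracing base=1, step=-5, limit=3: calc: total becomes -10; next count becomes -10; next result becomes 1; next at idx=1:; next result becomes 5; next at pos=0:; next result becomes -1; next at idx=2:; next result becomes 4; next at pos=0:; next result becomes -2; next at idx=3:; next result becomes 4; next at pos=0:; next result becomes -2; next at idx=4:; next result becomes 5; next at pos=0:; next result becomes -1; next at idx=5:; next result becomes 7; next at pos=0:; next result becomes 1; next at idx=6:; next result becomes 10; next at pos=0:; next result becomes 4; next delta becomes 0; next at idx=3:; next delta becomes 4; next at idx=4:; next delta becomes 8; next at idx=5:; next delta becomes 12; next at idx=6:; next delta becomes 16; next at idx=7:; next delta becomes 20; next at idx=8:; next delta becomes 24; next at idx=9:; next delta becomes 28; next final value -22 | calc_v2: total becomes -10; next count becomes -10; next result becomes 1; next at idx=1:; next result becomes 5; next result becomes -1; next at idx=2:; next result becomes 4; next result becomes -2; next at idx=3:; next result becomes 4; next result becomes -2; next at idx=4:; next result becomes 5; next result becomes -1; next at idx=5:; next result becomes 7; next result becomes 1; next at idx=6:; next result becomes 10; next result becomes 4; next delta becomes 0; next at idx=3:; next delta becomes 4; next extra becomes 1; next at idx=4:; next delta becomes 8; next extra becomes 1; next at idx=5:; next delta becomes 12; next extra becomes 1; next at idx=6:; next delta becomes 16; next extra becomes 1; next at idx=7:; next delta becomes 20; next extra becomes 1; next at idx=8:; next delta becomes 24; next extra becomes 1; next at idx=9:; next delta becomes 28; next extra becomes 1; next final value -22 — matching result -22.
An exhaustive pass over the 81 declared inputs shows identical outputs.
verdict: equivalent


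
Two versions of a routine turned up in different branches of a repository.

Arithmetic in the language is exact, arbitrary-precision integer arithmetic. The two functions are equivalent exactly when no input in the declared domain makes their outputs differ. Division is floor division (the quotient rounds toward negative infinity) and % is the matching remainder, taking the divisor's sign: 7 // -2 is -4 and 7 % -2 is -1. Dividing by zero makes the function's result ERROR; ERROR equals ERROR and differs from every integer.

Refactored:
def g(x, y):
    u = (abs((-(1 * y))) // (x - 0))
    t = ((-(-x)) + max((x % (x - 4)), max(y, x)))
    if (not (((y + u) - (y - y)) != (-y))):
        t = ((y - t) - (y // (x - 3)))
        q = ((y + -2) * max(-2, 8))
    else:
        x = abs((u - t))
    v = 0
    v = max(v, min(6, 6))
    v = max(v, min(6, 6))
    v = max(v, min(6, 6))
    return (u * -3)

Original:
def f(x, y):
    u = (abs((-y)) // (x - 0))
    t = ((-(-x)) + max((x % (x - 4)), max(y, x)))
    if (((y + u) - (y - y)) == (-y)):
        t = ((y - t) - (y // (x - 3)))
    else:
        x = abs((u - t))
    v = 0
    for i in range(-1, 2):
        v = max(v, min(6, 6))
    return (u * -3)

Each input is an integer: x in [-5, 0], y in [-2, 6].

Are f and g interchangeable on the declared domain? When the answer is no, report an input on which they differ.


Reading the diff, among the changes: min/max/abs usage differs; boolean connective usage differs; local variable names differ; statement counts differ; comparison usage differs; constant usage differs; arithmetic usage differs; loop structure differs.
Spot check at x=0, y=2 — f: divide-by-zero, output ERROR. g: divide-by-zero, output ERROR. Both give ERROR.
An exhaustive pass over the 54 declared inputs shows identical outputs.
verdict: equivalent
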